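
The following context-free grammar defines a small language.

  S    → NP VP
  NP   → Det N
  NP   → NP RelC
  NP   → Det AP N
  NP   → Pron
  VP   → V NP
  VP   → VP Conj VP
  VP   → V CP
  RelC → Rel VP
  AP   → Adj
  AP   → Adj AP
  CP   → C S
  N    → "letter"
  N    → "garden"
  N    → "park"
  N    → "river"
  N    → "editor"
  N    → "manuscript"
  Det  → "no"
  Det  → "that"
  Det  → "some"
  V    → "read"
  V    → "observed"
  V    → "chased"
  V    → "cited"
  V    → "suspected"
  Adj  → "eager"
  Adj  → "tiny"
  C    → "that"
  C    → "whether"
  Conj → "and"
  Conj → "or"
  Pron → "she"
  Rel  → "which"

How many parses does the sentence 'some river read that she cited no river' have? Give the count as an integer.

[S [NP [Det some] [N river]] [VP [V read] [CP [C that] [S [NP [Pron she]] [VP [V cited] [NP [Det no] [N river]]]]]]]
No rule offers an alternative attachment or grouping for any span, so this is the only derivation.

1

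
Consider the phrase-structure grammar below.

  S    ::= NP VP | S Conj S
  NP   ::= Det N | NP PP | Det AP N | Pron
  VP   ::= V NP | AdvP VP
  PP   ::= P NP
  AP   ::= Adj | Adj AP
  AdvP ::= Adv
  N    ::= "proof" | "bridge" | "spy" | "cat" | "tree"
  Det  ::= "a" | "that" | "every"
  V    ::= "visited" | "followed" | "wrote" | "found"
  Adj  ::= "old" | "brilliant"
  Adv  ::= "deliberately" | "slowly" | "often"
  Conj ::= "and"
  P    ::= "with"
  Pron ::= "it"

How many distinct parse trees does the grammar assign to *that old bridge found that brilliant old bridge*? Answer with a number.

[S [NP [Det that] [AP [Adj old]] [N bridge]] [VP [V found] [NP [Det that] [AP [Adj brilliant] [AP [Adj old]]] [N bridge]]]]
No rule offers an alternative attachment or grouping for any span, so this is the only derivation.

1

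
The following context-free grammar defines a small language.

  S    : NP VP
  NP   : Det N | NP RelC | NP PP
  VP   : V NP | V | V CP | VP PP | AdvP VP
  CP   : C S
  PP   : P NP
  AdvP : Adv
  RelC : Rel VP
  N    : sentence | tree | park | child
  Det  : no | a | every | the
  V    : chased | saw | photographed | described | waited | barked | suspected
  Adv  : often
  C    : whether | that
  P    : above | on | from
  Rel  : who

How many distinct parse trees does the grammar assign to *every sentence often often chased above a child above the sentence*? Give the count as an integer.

9

Two of the 9 distinct bracketings:
[S [NP [Det every] [N sentence]] [VP [VP [AdvP [Adv often]] [VP [AdvP [Adv often]] [VP [V chased]]]] [PP [P above] [NP [NP [Det a] [N child]] [PP [P above] [NP [Det the] [N sentence]]]]]]]
[S [NP [Det every] [N sentence]] [VP [VP [VP [AdvP [Adv often]] [VP [AdvP [Adv often]] [VP [V chased]]]] [PP [P above] [NP [Det a] [N child]]]] [PP [P above] [NP [Det the] [N sentence]]]]]
The difference turns on whether NP → NP PP is used at the relevant span, versus an alternative expansion of NP.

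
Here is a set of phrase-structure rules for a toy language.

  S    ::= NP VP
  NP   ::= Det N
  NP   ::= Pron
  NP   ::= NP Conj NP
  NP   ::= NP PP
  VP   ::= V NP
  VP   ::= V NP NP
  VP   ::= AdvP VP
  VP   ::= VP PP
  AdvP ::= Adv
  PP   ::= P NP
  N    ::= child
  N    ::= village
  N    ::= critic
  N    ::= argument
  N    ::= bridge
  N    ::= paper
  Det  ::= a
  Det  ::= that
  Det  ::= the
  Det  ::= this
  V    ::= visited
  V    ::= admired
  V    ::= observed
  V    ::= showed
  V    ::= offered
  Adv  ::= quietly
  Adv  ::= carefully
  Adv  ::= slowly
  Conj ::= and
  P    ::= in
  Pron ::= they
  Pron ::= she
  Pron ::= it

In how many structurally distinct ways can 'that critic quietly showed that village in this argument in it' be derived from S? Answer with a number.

Two of the 9 distinct bracketings:
[S [NP [Det that] [N critic]] [VP [AdvP [Adv quietly]] [VP [V showed] [NP [NP [Det that] [N village]] [PP [P in] [NP [NP [Det this] [N argument]] [PP [P in] [NP [Pron it]]]]]]]]]
[S [NP [Det that] [N critic]] [VP [AdvP [Adv quietly]] [VP [V showed] [NP [NP [NP [Det that] [N village]] [PP [P in] [NP [Det this] [N argument]]]] [PP [P in] [NP [Pron it]]]]]]]
The trees differ in how a recursive rule is bracketed over the same span.

9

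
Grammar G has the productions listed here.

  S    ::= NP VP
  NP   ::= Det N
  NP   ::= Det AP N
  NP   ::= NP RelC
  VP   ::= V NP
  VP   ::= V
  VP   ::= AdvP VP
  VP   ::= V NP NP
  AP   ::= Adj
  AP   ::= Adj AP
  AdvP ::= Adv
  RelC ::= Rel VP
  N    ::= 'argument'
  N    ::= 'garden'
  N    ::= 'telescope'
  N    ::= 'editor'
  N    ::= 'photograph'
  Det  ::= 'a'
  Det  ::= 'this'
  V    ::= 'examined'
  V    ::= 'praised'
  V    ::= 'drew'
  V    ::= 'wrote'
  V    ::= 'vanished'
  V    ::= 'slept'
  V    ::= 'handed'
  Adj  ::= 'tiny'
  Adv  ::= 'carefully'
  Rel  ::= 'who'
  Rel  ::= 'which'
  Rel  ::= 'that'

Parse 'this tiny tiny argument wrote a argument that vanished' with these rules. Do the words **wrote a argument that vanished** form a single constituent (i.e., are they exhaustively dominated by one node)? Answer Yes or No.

Yes

[S [NP [Det this] [AP [Adj tiny] [AP [Adj tiny]]] [N argument]] [VP [V wrote] [NP [NP [Det a] [N argument]] [RelC [Rel that] [VP [V vanished]]]]]]
The words 'wrote a argument that vanished' are exhaustively dominated by a single VP node (built by VP → V NP), so they form a constituent.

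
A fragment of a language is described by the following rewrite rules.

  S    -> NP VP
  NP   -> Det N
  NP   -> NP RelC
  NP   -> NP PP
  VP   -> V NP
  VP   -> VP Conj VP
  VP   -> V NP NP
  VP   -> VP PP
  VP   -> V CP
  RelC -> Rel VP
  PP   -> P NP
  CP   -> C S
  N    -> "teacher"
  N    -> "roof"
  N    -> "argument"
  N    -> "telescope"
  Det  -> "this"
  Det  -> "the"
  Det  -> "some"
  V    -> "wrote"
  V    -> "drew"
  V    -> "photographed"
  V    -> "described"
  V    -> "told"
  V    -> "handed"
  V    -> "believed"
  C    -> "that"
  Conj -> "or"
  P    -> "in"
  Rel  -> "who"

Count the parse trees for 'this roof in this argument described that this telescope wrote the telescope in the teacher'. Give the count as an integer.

Two of the 3 distinct bracketings:
[S [NP [NP [Det this] [N roof]] [PP [P in] [NP [Det this] [N argument]]]] [VP [VP [V described] [CP [C that] [S [NP [Det this] [N telescope]] [VP [V wrote] [NP [Det the] [N telescope]]]]]] [PP [P in] [NP [Det the] [N teacher]]]]]
[S [NP [NP [Det this] [N roof]] [PP [P in] [NP [Det this] [N argument]]]] [VP [V described] [CP [C that] [S [NP [Det this] [N telescope]] [VP [V wrote] [NP [NP [Det the] [N telescope]] [PP [P in] [NP [Det the] [N teacher]]]]]]]]]
The difference turns on whether VP → VP PP is used at the relevant span, versus an alternative expansion of VP.

3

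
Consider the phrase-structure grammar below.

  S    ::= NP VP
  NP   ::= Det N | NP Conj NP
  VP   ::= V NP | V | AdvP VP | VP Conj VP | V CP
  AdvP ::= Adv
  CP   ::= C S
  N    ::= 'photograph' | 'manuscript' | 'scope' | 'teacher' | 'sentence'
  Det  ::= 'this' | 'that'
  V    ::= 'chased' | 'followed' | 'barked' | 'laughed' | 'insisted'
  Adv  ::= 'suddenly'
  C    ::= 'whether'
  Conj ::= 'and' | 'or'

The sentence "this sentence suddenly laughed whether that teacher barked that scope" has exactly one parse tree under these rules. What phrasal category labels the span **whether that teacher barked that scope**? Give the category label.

CP

[S [NP [Det this] [N sentence]] [VP [AdvP [Adv suddenly]] [VP [V laughed] [CP [C whether] [S [NP [Det that] [N teacher]] [VP [V barked] [NP [Det that] [N scope]]]]]]]]
The span 'whether that teacher barked that scope' is the CP node built by CP → C S.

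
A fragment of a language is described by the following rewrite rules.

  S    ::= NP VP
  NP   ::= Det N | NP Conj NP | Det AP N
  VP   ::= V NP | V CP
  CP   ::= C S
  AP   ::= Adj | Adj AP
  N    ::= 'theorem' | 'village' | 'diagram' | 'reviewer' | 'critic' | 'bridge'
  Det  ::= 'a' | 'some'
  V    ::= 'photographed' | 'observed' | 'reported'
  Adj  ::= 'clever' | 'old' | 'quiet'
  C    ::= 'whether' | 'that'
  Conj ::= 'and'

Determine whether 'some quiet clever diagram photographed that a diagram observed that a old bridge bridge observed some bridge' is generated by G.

Ungrammatical

An N word can never sit immediately before an N word in any string this grammar generates, so the substring 'bridge bridge' rules out a derivation.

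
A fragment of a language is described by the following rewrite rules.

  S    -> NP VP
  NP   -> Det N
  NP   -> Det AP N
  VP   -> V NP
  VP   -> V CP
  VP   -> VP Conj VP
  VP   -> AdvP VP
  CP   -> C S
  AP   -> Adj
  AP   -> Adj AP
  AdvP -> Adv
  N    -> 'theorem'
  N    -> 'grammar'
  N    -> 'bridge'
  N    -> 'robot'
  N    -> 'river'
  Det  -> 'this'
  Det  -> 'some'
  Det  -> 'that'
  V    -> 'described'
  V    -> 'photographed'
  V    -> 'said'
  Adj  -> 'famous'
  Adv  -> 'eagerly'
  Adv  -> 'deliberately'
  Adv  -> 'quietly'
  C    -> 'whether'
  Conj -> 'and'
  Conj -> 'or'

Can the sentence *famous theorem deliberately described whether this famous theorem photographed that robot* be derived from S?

For S → NP VP, no prefix of the string parses as an NP.

Ungrammatical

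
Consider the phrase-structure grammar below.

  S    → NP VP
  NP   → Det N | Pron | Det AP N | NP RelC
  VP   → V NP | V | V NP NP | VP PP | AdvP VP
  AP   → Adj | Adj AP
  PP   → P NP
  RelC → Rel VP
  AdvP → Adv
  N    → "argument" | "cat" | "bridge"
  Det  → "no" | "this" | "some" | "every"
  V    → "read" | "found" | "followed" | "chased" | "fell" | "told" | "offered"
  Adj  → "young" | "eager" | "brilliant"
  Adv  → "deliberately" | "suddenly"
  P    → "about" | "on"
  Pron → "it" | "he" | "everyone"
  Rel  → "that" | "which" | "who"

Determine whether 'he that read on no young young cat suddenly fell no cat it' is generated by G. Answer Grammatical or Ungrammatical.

[S [NP [NP [Pron he]] [RelC [Rel that] [VP [VP [V read]] [PP [P on] [NP [Det no] [AP [Adj young] [AP [Adj young]]] [N cat]]]]]] [VP [AdvP [Adv suddenly]] [VP [V fell] [NP [Det no] [N cat]] [NP [Pron it]]]]]
Every word is introduced by a lexical rule and the phrasal rules combine the resulting categories into a single S.

Grammatical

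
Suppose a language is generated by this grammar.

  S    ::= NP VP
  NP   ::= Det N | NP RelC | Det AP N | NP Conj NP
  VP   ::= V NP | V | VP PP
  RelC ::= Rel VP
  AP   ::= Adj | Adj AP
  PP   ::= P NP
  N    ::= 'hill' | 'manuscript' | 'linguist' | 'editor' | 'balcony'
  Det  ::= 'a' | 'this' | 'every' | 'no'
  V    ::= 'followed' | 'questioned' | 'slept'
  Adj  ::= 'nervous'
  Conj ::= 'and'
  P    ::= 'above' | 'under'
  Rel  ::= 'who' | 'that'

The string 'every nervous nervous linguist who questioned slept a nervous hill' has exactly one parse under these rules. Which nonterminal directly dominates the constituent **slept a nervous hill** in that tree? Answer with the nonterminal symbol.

S

[S [NP [NP [Det every] [AP [Adj nervous] [AP [Adj nervous]]] [N linguist]] [RelC [Rel who] [VP [V questioned]]]] [VP [V slept] [NP [Det a] [AP [Adj nervous]] [N hill]]]]
The span 'slept a nervous hill' is the VP node built by VP → V NP.
Its mother is the S built by S → NP VP.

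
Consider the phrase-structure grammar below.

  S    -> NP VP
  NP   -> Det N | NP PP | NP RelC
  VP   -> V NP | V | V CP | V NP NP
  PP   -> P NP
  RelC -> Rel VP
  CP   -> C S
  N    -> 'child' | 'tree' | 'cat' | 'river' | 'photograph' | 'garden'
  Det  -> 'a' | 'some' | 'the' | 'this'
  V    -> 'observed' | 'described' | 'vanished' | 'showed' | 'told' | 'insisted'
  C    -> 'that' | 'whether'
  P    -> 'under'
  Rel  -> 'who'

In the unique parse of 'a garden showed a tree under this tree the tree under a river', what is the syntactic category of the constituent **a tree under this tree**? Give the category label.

NP

S
  NP
    Det: a
    N: garden
  VP
    V: showed
    NP
      NP
        Det: a
        N: tree
      PP
        P: under
        NP
          Det: this
          N: tree
    NP
      NP
        Det: the
        N: tree
      PP
        P: under
        NP
          Det: a
          N: river
The span 'a tree under this tree' is the NP node built by NP → NP PP.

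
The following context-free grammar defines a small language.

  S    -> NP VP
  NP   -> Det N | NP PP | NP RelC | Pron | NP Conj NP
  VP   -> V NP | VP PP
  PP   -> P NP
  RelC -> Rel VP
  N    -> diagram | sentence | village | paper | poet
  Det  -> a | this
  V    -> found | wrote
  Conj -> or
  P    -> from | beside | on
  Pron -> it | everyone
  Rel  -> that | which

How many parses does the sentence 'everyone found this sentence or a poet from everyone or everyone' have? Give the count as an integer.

Two of the 6 distinct bracketings:
[S [NP [Pron everyone]] [VP [V found] [NP [NP [NP [Det this] [N sentence]] [Conj or] [NP [Det a] [N poet]]] [PP [P from] [NP [NP [Pron everyone]] [Conj or] [NP [Pron everyone]]]]]]]
[S [NP [Pron everyone]] [VP [V found] [NP [NP [Det this] [N sentence]] [Conj or] [NP [NP [Det a] [N poet]] [PP [P from] [NP [NP [Pron everyone]] [Conj or] [NP [Pron everyone]]]]]]]]
The trees differ in how a recursive rule is bracketed over the same span.

6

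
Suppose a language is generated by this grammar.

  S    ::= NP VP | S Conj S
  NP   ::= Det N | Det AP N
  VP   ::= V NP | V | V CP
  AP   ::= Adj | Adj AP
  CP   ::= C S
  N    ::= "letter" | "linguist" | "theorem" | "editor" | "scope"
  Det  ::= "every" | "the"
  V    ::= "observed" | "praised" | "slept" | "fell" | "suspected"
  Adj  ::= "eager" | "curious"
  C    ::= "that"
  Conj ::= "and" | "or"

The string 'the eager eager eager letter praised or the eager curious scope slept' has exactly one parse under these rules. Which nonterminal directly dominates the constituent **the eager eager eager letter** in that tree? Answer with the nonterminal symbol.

S

[S [S [NP [Det the] [AP [Adj eager] [AP [Adj eager] [AP [Adj eager]]]] [N letter]] [VP [V praised]]] [Conj or] [S [NP [Det the] [AP [Adj eager] [AP [Adj curious]]] [N scope]] [VP [V slept]]]]
The span 'the eager eager eager letter' is the NP node built by NP → Det AP N.
Its mother is the S built by S → NP VP.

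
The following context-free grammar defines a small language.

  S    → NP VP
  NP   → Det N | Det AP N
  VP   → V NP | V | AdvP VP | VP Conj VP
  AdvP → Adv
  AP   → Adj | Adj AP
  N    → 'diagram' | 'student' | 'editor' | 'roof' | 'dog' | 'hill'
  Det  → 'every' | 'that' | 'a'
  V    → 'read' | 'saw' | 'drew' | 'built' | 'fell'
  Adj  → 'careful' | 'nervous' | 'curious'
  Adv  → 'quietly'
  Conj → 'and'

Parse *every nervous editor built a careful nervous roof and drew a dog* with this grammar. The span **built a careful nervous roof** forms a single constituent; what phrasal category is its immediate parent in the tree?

VP

S
  NP
    Det: every
    AP
      Adj: nervous
    N: editor
  VP
    VP
      V: built
      NP
        Det: a
        AP
          Adj: careful
          AP
            Adj: nervous
        N: roof
    Conj: and
    VP
      V: drew
      NP
        Det: a
        N: dog
The span 'built a careful nervous roof' is the VP node built by VP → V NP.
Its mother is the VP built by VP → VP Conj VP.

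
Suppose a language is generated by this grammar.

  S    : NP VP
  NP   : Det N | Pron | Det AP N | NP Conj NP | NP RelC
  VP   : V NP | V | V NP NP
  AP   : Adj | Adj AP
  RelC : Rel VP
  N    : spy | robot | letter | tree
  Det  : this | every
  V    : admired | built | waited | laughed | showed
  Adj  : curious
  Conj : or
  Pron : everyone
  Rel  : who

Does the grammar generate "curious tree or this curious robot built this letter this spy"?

Ungrammatical

For S → NP VP, no prefix of the string parses as an NP.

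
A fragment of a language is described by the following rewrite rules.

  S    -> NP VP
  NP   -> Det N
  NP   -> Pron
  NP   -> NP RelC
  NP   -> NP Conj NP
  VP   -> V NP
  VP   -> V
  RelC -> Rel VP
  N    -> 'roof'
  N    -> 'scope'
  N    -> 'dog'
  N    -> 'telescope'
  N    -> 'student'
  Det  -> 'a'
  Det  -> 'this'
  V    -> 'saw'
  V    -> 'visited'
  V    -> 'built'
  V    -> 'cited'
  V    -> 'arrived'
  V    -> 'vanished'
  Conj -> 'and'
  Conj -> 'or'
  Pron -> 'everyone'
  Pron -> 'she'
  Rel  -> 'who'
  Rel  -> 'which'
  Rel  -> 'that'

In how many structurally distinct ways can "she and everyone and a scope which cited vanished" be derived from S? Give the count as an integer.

Two of the 5 distinct bracketings:
[S [NP [NP [NP [Pron she]] [Conj and] [NP [NP [Pron everyone]] [Conj and] [NP [Det a] [N scope]]]] [RelC [Rel which] [VP [V cited]]]] [VP [V vanished]]]
[S [NP [NP [NP [NP [Pron she]] [Conj and] [NP [Pron everyone]]] [Conj and] [NP [Det a] [N scope]]] [RelC [Rel which] [VP [V cited]]]] [VP [V vanished]]]
The trees differ in how a recursive rule is bracketed over the same span.

5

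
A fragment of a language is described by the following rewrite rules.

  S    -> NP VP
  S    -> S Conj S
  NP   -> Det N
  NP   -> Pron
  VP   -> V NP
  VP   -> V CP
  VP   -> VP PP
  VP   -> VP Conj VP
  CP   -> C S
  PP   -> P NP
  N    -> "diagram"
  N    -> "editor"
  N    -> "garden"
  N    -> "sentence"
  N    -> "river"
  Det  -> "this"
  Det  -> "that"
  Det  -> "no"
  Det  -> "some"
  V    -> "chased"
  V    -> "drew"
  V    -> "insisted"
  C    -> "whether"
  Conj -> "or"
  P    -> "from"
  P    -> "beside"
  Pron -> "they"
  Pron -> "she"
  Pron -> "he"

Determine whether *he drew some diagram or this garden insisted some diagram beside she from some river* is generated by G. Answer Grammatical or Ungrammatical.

[S [S [NP [Pron he]] [VP [V drew] [NP [Det some] [N diagram]]]] [Conj or] [S [NP [Det this] [N garden]] [VP [VP [VP [V insisted] [NP [Det some] [N diagram]]] [PP [P beside] [NP [Pron she]]]] [PP [P from] [NP [Det some] [N river]]]]]]
Every word is introduced by a lexical rule and the phrasal rules combine the resulting categories into a single S.

Grammatical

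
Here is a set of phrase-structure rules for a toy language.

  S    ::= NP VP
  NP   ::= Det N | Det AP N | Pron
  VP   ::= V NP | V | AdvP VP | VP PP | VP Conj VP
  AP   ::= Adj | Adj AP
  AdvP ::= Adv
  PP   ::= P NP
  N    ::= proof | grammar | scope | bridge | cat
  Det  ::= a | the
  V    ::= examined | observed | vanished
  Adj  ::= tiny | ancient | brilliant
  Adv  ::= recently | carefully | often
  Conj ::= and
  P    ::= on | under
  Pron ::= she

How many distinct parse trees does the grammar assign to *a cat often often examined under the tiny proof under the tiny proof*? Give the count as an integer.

6

Two of the 6 distinct bracketings:
[S [NP [Det a] [N cat]] [VP [AdvP [Adv often]] [VP [AdvP [Adv often]] [VP [VP [VP [V examined]] [PP [P under] [NP [Det the] [AP [Adj tiny]] [N proof]]]] [PP [P under] [NP [Det the] [AP [Adj tiny]] [N proof]]]]]]]
[S [NP [Det a] [N cat]] [VP [AdvP [Adv often]] [VP [VP [AdvP [Adv often]] [VP [VP [V examined]] [PP [P under] [NP [Det the] [AP [Adj tiny]] [N proof]]]]] [PP [P under] [NP [Det the] [AP [Adj tiny]] [N proof]]]]]]
The trees differ in how a recursive rule is bracketed over the same span.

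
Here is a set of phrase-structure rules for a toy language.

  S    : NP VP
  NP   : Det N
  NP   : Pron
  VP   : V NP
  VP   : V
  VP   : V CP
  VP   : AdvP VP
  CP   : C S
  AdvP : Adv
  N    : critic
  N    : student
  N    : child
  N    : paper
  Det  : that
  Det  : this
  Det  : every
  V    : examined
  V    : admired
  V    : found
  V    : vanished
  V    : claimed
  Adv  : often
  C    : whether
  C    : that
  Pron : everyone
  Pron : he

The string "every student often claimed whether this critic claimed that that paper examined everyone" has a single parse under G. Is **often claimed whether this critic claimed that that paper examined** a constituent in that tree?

No

[S [NP [Det every] [N student]] [VP [AdvP [Adv often]] [VP [V claimed] [CP [C whether] [S [NP [Det this] [N critic]] [VP [V claimed] [CP [C that] [S [NP [Det that] [N paper]] [VP [V examined] [NP [Pron everyone]]]]]]]]]]]
The smallest constituent containing 'often claimed whether this critic claimed that that paper examined' is the VP spanning 'often claimed whether this critic claimed that that paper examined everyone'; no single node in the tree dominates exactly the given words.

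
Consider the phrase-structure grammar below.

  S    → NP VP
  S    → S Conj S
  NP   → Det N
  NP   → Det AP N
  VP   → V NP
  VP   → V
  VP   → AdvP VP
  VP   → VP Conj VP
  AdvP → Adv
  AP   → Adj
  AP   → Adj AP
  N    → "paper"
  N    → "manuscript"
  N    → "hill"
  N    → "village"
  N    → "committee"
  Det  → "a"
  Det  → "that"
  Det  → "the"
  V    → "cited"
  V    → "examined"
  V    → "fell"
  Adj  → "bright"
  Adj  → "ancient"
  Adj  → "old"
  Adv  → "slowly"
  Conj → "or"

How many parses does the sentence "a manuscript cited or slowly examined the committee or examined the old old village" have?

Two of the 3 distinct bracketings:
[S [NP [Det a] [N manuscript]] [VP [VP [V cited]] [Conj or] [VP [AdvP [Adv slowly]] [VP [VP [V examined] [NP [Det the] [N committee]]] [Conj or] [VP [V examined] [NP [Det the] [AP [Adj old] [AP [Adj old]]] [N village]]]]]]]
[S [NP [Det a] [N manuscript]] [VP [VP [V cited]] [Conj or] [VP [VP [AdvP [Adv slowly]] [VP [V examined] [NP [Det the] [N committee]]]] [Conj or] [VP [V examined] [NP [Det the] [AP [Adj old] [AP [Adj old]]] [N village]]]]]]
The trees differ in how a recursive rule is bracketed over the same span.

3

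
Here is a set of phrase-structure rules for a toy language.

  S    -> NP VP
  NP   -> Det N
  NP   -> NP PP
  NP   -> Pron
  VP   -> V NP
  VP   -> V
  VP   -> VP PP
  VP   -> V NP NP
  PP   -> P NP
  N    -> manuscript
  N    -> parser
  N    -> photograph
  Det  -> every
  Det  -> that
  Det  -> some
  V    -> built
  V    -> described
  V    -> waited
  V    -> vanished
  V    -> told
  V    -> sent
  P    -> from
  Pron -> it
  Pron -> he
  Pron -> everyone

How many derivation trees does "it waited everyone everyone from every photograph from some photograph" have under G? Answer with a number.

Two of the 5 distinct bracketings:
[S [NP [Pron it]] [VP [VP [V waited] [NP [Pron everyone]] [NP [Pron everyone]]] [PP [P from] [NP [NP [Det every] [N photograph]] [PP [P from] [NP [Det some] [N photograph]]]]]]]
[S [NP [Pron it]] [VP [VP [VP [V waited] [NP [Pron everyone]] [NP [Pron everyone]]] [PP [P from] [NP [Det every] [N photograph]]]] [PP [P from] [NP [Det some] [N photograph]]]]]
The difference turns on whether NP → NP PP is used at the relevant span, versus an alternative expansion of NP.

5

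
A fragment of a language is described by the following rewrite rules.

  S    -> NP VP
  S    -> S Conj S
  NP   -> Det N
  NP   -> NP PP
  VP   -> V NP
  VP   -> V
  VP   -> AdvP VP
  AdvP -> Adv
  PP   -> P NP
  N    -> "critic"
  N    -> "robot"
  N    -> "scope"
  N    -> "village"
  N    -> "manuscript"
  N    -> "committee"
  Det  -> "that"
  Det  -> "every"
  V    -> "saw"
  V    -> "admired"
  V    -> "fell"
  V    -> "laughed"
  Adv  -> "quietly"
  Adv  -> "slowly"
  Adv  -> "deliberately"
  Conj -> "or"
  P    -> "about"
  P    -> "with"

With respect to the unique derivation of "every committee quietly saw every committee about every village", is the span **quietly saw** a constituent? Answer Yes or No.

[S [NP [Det every] [N committee]] [VP [AdvP [Adv quietly]] [VP [V saw] [NP [NP [Det every] [N committee]] [PP [P about] [NP [Det every] [N village]]]]]]]
The smallest constituent containing 'quietly saw' is the VP spanning 'quietly saw every committee about every village'; no single node in the tree dominates exactly the given words.

No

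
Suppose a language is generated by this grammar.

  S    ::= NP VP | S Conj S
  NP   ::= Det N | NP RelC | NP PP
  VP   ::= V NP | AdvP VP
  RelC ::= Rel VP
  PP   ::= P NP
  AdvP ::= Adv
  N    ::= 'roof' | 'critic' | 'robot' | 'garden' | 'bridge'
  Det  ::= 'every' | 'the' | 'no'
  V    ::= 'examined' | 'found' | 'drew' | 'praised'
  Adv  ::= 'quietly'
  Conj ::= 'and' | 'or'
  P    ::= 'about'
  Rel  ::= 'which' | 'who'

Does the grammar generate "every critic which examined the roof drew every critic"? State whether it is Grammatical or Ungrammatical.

Grammatical

S
  NP
    NP
      Det: every
      N: critic
    RelC
      Rel: which
      VP
        V: examined
        NP
          Det: the
          N: roof
  VP
    V: drew
    NP
      Det: every
      N: critic
Every word is introduced by a lexical rule and the phrasal rules combine the resulting categories into a single S.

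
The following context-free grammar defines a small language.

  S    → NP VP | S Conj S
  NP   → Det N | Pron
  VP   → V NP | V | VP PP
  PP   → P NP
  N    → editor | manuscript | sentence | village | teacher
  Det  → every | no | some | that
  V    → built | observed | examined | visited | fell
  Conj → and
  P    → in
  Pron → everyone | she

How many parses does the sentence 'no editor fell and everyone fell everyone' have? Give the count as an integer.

1

[S [S [NP [Det no] [N editor]] [VP [V fell]]] [Conj and] [S [NP [Pron everyone]] [VP [V fell] [NP [Pron everyone]]]]]
No rule offers an alternative attachment or grouping for any span, so this is the only derivation.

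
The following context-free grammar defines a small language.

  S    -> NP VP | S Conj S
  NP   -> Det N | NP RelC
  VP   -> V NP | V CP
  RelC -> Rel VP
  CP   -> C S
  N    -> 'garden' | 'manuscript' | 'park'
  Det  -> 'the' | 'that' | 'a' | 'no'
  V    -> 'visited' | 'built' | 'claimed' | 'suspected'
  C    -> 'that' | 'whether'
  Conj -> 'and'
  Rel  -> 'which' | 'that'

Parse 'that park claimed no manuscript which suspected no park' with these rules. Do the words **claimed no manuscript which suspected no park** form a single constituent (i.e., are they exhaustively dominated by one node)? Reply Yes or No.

Yes

[S [NP [Det that] [N park]] [VP [V claimed] [NP [NP [Det no] [N manuscript]] [RelC [Rel which] [VP [V suspected] [NP [Det no] [N park]]]]]]]
The words 'claimed no manuscript which suspected no park' are exhaustively dominated by a single VP node (built by VP → V NP), so they form a constituent.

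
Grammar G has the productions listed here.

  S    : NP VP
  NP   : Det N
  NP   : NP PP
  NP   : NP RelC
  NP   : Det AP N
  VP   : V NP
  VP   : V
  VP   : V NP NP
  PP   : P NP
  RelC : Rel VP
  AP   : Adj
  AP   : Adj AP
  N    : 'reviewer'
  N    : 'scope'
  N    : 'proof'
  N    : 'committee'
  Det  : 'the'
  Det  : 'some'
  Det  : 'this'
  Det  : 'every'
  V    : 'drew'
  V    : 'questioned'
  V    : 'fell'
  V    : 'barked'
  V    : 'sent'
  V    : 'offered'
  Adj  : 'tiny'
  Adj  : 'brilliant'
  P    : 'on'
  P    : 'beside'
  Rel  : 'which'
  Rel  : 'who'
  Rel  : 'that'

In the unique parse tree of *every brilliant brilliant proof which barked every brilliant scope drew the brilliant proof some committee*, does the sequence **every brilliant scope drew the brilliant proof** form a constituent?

[S [NP [NP [Det every] [AP [Adj brilliant] [AP [Adj brilliant]]] [N proof]] [RelC [Rel which] [VP [V barked] [NP [Det every] [AP [Adj brilliant]] [N scope]]]]] [VP [V drew] [NP [Det the] [AP [Adj brilliant]] [N proof]] [NP [Det some] [N committee]]]]
The smallest constituent containing 'every brilliant scope drew the brilliant proof' is the S spanning 'every brilliant brilliant proof which barked every brilliant scope drew the brilliant proof some committee'; no single node in the tree dominates exactly the given words.

No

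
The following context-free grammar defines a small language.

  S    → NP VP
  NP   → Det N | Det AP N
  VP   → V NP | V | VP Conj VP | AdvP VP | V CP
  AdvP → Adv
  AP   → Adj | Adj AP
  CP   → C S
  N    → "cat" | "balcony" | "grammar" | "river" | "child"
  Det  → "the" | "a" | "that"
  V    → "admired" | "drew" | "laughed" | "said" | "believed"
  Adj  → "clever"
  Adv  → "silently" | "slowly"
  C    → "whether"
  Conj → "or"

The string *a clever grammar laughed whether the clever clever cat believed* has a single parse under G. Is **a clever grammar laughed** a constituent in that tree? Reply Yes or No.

No

[S [NP [Det a] [AP [Adj clever]] [N grammar]] [VP [V laughed] [CP [C whether] [S [NP [Det the] [AP [Adj clever] [AP [Adj clever]]] [N cat]] [VP [V believed]]]]]]
The smallest constituent containing 'a clever grammar laughed' is the S spanning 'a clever grammar laughed whether the clever clever cat believed'; no single node in the tree dominates exactly the given words.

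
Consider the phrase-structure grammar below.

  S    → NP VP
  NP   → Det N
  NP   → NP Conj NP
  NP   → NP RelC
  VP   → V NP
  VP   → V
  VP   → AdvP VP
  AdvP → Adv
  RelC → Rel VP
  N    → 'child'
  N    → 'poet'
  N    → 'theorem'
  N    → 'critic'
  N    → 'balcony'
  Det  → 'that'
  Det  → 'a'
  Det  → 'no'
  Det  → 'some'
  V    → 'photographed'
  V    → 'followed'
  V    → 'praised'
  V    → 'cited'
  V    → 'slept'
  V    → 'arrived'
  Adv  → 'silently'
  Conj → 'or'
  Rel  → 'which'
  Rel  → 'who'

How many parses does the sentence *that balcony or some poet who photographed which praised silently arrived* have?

Two of the 3 distinct bracketings:
[S [NP [NP [Det that] [N balcony]] [Conj or] [NP [NP [NP [Det some] [N poet]] [RelC [Rel who] [VP [V photographed]]]] [RelC [Rel which] [VP [V praised]]]]] [VP [AdvP [Adv silently]] [VP [V arrived]]]]
[S [NP [NP [NP [Det that] [N balcony]] [Conj or] [NP [NP [Det some] [N poet]] [RelC [Rel who] [VP [V photographed]]]]] [RelC [Rel which] [VP [V praised]]]] [VP [AdvP [Adv silently]] [VP [V arrived]]]]
The trees differ in how a recursive rule is bracketed over the same span.

3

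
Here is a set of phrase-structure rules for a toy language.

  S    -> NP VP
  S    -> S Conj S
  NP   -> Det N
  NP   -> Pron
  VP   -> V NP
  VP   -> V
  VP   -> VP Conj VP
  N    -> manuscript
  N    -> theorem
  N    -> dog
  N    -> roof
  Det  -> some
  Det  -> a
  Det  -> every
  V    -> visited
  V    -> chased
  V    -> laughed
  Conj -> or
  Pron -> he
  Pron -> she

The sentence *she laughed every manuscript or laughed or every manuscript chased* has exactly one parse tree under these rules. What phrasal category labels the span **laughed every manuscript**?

VP

[S [S [NP [Pron she]] [VP [VP [V laughed] [NP [Det every] [N manuscript]]] [Conj or] [VP [V laughed]]]] [Conj or] [S [NP [Det every] [N manuscript]] [VP [V chased]]]]
The span 'laughed every manuscript' is the VP node built by VP → V NP.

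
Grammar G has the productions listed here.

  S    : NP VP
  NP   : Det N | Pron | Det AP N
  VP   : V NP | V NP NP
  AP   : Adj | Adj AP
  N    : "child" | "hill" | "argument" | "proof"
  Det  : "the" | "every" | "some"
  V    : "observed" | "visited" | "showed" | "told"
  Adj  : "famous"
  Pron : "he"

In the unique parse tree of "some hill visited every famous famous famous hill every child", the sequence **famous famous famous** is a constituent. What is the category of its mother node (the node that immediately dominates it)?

NP

S
  NP
    Det: some
    N: hill
  VP
    V: visited
    NP
      Det: every
      AP
        Adj: famous
        AP
          Adj: famous
          AP
            Adj: famous
      N: hill
    NP
      Det: every
      N: child
The span 'famous famous famous' is the AP node built by AP → Adj AP.
Its mother is the NP built by NP → Det AP N.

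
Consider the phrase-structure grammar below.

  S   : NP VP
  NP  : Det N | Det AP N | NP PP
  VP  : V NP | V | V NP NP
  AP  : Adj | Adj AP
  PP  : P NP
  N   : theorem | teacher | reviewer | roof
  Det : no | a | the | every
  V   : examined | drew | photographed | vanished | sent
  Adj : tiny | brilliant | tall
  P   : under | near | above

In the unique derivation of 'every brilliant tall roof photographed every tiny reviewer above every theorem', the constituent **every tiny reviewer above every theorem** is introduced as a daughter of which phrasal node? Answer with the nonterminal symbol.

S
  NP
    Det: every
    AP
      Adj: brilliant
      AP
        Adj: tall
    N: roof
  VP
    V: photographed
    NP
      NP
        Det: every
        AP
          Adj: tiny
        N: reviewer
      PP
        P: above
        NP
          Det: every
          N: theorem
The span 'every tiny reviewer above every theorem' is the NP node built by NP → NP PP.
Its mother is the VP built by VP → V NP.

VP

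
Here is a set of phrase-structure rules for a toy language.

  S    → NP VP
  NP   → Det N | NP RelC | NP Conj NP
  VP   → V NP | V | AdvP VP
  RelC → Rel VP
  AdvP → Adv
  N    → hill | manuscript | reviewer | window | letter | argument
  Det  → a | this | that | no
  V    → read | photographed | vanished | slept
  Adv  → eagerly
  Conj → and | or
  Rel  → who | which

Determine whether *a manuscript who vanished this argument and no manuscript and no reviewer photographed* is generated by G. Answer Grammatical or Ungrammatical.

Grammatical

S
  NP
    NP
      Det: a
      N: manuscript
    RelC
      Rel: who
      VP
        V: vanished
        NP
          NP
            Det: this
            N: argument
          Conj: and
          NP
            NP
              Det: no
              N: manuscript
            Conj: and
            NP
              Det: no
              N: reviewer
  VP
    V: photographed
Every word is introduced by a lexical rule and the phrasal rules combine the resulting categories into a single S.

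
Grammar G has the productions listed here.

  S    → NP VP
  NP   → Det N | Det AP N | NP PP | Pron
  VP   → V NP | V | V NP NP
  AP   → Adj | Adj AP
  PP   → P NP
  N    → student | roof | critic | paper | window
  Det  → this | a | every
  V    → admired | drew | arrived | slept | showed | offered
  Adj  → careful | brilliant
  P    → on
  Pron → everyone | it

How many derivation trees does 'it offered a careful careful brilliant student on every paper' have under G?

1

[S [NP [Pron it]] [VP [V offered] [NP [NP [Det a] [AP [Adj careful] [AP [Adj careful] [AP [Adj brilliant]]]] [N student]] [PP [P on] [NP [Det every] [N paper]]]]]]
No rule offers an alternative attachment or grouping for any span, so this is the only derivation.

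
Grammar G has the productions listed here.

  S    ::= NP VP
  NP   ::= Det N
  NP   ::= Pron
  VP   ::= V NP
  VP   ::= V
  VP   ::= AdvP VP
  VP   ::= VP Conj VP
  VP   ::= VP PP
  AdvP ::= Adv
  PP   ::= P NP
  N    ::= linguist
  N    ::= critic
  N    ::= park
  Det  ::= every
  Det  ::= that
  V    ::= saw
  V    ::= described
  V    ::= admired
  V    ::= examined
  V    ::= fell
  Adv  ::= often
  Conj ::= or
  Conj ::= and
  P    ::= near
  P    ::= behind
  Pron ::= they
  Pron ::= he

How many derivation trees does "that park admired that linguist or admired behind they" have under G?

The two bracketings:
[S [NP [Det that] [N park]] [VP [VP [V admired] [NP [Det that] [N linguist]]] [Conj or] [VP [VP [V admired]] [PP [P behind] [NP [Pron they]]]]]]
[S [NP [Det that] [N park]] [VP [VP [VP [V admired] [NP [Det that] [N linguist]]] [Conj or] [VP [V admired]]] [PP [P behind] [NP [Pron they]]]]]
The trees differ in how a recursive rule is bracketed over the same span.

2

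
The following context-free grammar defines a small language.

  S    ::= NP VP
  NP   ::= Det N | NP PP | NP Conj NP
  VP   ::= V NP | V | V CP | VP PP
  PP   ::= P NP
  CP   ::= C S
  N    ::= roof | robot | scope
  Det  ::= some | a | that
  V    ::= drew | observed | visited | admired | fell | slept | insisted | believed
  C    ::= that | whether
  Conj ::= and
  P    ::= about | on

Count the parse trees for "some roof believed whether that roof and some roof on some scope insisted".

The two bracketings:
[S [NP [Det some] [N roof]] [VP [V believed] [CP [C whether] [S [NP [NP [NP [Det that] [N roof]] [Conj and] [NP [Det some] [N roof]]] [PP [P on] [NP [Det some] [N scope]]]] [VP [V insisted]]]]]]
[S [NP [Det some] [N roof]] [VP [V believed] [CP [C whether] [S [NP [NP [Det that] [N roof]] [Conj and] [NP [NP [Det some] [N roof]] [PP [P on] [NP [Det some] [N scope]]]]] [VP [V insisted]]]]]]
The trees differ in how a recursive rule is bracketed over the same span.

2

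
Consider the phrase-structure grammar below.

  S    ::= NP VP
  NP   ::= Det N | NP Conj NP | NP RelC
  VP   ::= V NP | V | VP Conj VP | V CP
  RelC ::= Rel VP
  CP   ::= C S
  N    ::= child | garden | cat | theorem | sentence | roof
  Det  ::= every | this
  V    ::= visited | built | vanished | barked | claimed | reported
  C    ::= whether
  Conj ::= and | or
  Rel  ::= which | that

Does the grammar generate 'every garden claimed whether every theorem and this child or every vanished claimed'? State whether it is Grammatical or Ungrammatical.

A Det word can never sit immediately before a V word in any string this grammar generates, so the substring 'every vanished' rules out a derivation.

Ungrammatical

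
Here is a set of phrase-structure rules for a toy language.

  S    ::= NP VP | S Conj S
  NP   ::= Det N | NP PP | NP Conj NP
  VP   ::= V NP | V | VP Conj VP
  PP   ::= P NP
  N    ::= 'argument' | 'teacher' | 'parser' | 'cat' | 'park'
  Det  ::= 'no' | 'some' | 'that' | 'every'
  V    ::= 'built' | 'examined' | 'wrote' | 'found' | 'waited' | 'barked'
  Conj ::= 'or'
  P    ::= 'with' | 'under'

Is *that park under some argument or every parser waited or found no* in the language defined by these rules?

Ungrammatical

For S → NP VP, every NP-prefix leaves a non-VP remainder: after 'that park' the remainder is not a VP; after 'that park under some argument' the remainder is not a VP; after 'that park under some argument or every parser' the remainder is not a VP. The alternative S rule S → S Conj S likewise has no satisfying split.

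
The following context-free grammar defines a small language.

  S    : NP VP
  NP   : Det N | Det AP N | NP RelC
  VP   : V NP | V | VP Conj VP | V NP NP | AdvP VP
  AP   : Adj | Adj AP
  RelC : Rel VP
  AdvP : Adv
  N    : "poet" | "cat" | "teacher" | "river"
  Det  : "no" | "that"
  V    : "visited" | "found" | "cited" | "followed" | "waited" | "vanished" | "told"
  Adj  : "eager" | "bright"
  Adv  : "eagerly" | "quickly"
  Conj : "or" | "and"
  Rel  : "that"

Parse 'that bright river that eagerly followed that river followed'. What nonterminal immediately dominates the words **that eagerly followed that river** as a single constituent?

S
  NP
    NP
      Det: that
      AP
        Adj: bright
      N: river
    RelC
      Rel: that
      VP
        AdvP
          Adv: eagerly
        VP
          V: followed
          NP
            Det: that
            N: river
  VP
    V: followed
The span 'that eagerly followed that river' is the RelC node built by RelC → Rel VP.

RelC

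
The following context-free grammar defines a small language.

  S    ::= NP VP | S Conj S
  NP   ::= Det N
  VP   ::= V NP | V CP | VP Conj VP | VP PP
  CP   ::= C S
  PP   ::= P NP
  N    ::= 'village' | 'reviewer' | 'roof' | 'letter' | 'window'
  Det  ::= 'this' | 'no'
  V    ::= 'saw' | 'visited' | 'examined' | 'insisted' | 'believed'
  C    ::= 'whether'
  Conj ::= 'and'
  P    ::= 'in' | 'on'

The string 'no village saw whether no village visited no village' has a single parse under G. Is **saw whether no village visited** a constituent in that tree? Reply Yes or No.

[S [NP [Det no] [N village]] [VP [V saw] [CP [C whether] [S [NP [Det no] [N village]] [VP [V visited] [NP [Det no] [N village]]]]]]]
The smallest constituent containing 'saw whether no village visited' is the VP spanning 'saw whether no village visited no village'; no single node in the tree dominates exactly the given words.

No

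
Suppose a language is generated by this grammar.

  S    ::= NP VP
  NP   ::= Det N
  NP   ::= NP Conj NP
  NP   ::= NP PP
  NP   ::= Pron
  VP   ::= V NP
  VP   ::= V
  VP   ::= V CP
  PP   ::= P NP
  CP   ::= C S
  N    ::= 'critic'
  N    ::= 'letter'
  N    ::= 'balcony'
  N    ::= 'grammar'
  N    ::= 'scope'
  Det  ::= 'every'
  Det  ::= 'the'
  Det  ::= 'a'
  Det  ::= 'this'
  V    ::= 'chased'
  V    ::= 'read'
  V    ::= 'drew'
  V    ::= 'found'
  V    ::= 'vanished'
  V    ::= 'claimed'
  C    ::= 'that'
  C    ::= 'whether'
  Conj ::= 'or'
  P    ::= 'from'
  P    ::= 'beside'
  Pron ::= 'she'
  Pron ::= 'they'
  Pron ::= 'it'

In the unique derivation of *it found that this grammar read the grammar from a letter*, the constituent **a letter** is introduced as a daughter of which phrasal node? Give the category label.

[S [NP [Pron it]] [VP [V found] [CP [C that] [S [NP [Det this] [N grammar]] [VP [V read] [NP [NP [Det the] [N grammar]] [PP [P from] [NP [Det a] [N letter]]]]]]]]]
The span 'a letter' is the NP node built by NP → Det N.
Its mother is the PP built by PP → P NP.

PP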